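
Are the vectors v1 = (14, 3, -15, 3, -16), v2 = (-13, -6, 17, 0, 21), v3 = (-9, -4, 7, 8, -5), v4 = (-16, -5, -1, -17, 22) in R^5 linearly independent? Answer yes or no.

Form the matrix with these vectors as rows and row reduce.
R2 ← R2 + (13/14)·R1: [0, -45/14, 43/14, 39/14, 43/7]
R3 ← R3 + (9/14)·R1: [0, -29/14, -37/14, 139/14, -107/7]
R4 ← R4 + (8/7)·R1: [0, -11/7, -127/7, -95/7, 26/7]
R3 ← R3 − (29/45)·R2: [0, 0, -208/45, 122/15, -866/45]
R4 ← R4 − (22/45)·R2: [0, 0, -884/45, -224/15, 32/45]
R4 ← R4 − (17/4)·R3: [0, 0, 0, -99/2, 165/2]
4 nonzero rows, so the 4 vectors span a space of dimension 4.
Since 4 = 4, the vectors are linearly independent.

yes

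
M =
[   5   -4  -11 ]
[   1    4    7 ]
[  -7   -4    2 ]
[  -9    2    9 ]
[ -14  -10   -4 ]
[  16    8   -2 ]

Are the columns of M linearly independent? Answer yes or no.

Row reduce M to echelon form.
R2 ← R2 − (1/5)·R1: [0, 24/5, 46/5]
R3 ← R3 + (7/5)·R1: [0, -48/5, -67/5]
R4 ← R4 + (9/5)·R1: [0, -26/5, -54/5]
R5 ← R5 + (14/5)·R1: [0, -106/5, -174/5]
R6 ← R6 − (16/5)·R1: [0, 104/5, 166/5]
R3 ← R3 + (2)·R2: [0, 0, 5]
R4 ← R4 + (13/12)·R2: [0, 0, -5/6]
R5 ← R5 + (53/12)·R2: [0, 0, 35/6]
R6 ← R6 − (13/3)·R2: [0, 0, -20/3]
R4 ← R4 + (1/6)·R3: [0, 0, 0]
R5 ← R5 − (7/6)·R3: [0, 0, 0]
R6 ← R6 + (4/3)·R3: [0, 0, 0]
3 pivots among 3 columns.
Every column is a pivot column, so the columns are linearly independent.

yes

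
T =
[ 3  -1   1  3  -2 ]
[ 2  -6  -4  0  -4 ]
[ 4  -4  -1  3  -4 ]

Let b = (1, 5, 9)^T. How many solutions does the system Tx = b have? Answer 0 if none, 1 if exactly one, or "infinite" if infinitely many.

0

Row reduce the augmented matrix [T | b].
R2 ← R2 − (2/3)·R1: [0, -16/3, -14/3, -2, -8/3, 13/3]
R3 ← R3 − (4/3)·R1: [0, -8/3, -7/3, -1, -4/3, 23/3]
R3 ← R3 − (1/2)·R2: [0, 0, 0, 0, 0, 11/2]
The echelon form has 3 nonzero rows; the last pivot sits in the augmented column, so rank(T) = 2 but rank([T|b]) = 3.
Since the ranks differ, the system is inconsistent.
It has no solutions.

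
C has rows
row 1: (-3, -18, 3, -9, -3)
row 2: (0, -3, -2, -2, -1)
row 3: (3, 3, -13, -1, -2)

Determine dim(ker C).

Row reduce to echelon form.
R3 ← R3 + R1: [0, -15, -10, -10, -5]
R3 ← R3 − (5)·R2: [0, 0, 0, 0, 0]
2 nonzero rows, so rank(C) = 2.
C has 5 columns; by rank–nullity, nullity = 5 − 2 = 3.

3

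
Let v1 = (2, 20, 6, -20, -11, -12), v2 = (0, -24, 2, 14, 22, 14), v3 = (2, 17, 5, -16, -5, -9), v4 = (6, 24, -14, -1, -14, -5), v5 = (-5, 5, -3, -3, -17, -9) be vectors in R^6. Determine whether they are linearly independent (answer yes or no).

Form the matrix with these vectors as rows and row reduce.
R3 ← R3 − R1: [0, -3, -1, 4, 6, 3]
R4 ← R4 − (3)·R1: [0, -36, -32, 59, 19, 31]
R5 ← R5 + (5/2)·R1: [0, 55, 12, -53, -89/2, -39]
R3 ← R3 − (1/8)·R2: [0, 0, -5/4, 9/4, 13/4, 5/4]
R4 ← R4 − (3/2)·R2: [0, 0, -35, 38, -14, 10]
R5 ← R5 + (55/24)·R2: [0, 0, 199/12, -251/12, 71/12, -83/12]
R4 ← R4 − (28)·R3: [0, 0, 0, -25, -105, -25]
R5 ← R5 + (199/15)·R3: [0, 0, 0, 134/15, 1471/30, 29/3]
R5 ← R5 + (134/375)·R4: [0, 0, 0, 0, 1727/150, 11/15]
5 nonzero rows, so the 5 vectors span a space of dimension 5.
Since 5 = 5, the vectors are linearly independent.

yes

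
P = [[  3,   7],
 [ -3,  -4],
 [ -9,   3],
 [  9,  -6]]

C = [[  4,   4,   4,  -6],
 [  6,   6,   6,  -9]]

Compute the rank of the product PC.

1

First compute PC:
[[ 54,  54,  54, -81],
 [-36, -36, -36,  54],
 [-18, -18, -18,  27],
 [  0,   0,   0,   0]]
Now row reduce the product.
R2 ← R2 + (2/3)·R1: [0, 0, 0, 0]
R3 ← R3 + (1/3)·R1: [0, 0, 0, 0]
1 nonzero row, so rank(PC) = 1.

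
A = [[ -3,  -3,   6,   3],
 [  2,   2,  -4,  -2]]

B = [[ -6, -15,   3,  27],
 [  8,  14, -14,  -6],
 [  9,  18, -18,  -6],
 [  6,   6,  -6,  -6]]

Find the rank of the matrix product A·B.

First compute AB:
[[ 66, 129, -93, -117],
 [-44, -86,  62,  78]]
Now row reduce the product.
R2 ← R2 + (2/3)·R1: [0, 0, 0, 0]
1 nonzero row, so rank(AB) = 1.

1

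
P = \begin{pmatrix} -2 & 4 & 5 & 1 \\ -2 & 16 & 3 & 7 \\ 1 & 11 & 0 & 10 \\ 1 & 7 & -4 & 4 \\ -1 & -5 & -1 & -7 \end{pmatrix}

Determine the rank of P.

3

Row reduce to echelon form.
R2 ← R2 − R1: [0, 12, -2, 6]
R3 ← R3 + (1/2)·R1: [0, 13, 5/2, 21/2]
R4 ← R4 + (1/2)·R1: [0, 9, -3/2, 9/2]
R5 ← R5 − (1/2)·R1: [0, -7, -7/2, -15/2]
R3 ← R3 − (13/12)·R2: [0, 0, 14/3, 4]
R4 ← R4 − (3/4)·R2: [0, 0, 0, 0]
R5 ← R5 + (7/12)·R2: [0, 0, -14/3, -4]
R5 ← R5 + R3: [0, 0, 0, 0]
Echelon form has 3 nonzero rows, so rank(P) = 3.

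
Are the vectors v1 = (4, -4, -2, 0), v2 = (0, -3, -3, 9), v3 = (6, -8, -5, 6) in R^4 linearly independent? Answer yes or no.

Form the matrix with these vectors as rows and row reduce.
R3 ← R3 − (3/2)·R1: [0, -2, -2, 6]
R3 ← R3 − (2/3)·R2: [0, 0, 0, 0]
2 nonzero rows, so the 3 vectors span a space of dimension 2.
Since 2 < 3, the vectors are linearly dependent.

no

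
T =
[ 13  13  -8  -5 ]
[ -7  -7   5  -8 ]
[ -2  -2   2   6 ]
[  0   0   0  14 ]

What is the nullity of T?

1

Row reduce to echelon form.
R2 ← R2 + (7/13)·R1: [0, 0, 9/13, -139/13]
R3 ← R3 + (2/13)·R1: [0, 0, 10/13, 68/13]
R3 ← R3 − (10/9)·R2: [0, 0, 0, 154/9]
R4 ← R4 − (9/11)·R3: [0, 0, 0, 0]
3 nonzero rows, so rank(T) = 3.
T has 4 columns; by rank–nullity, nullity = 4 − 3 = 1.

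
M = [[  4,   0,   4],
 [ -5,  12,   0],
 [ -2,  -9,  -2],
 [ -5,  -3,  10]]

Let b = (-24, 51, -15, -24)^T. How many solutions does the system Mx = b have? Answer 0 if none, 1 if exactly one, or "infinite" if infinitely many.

1

Row reduce the augmented matrix [M | b].
R2 ← R2 + (5/4)·R1: [0, 12, 5, 21]
R3 ← R3 + (1/2)·R1: [0, -9, 0, -27]
R4 ← R4 + (5/4)·R1: [0, -3, 15, -54]
R3 ← R3 + (3/4)·R2: [0, 0, 15/4, -45/4]
R4 ← R4 + (1/4)·R2: [0, 0, 65/4, -195/4]
R4 ← R4 − (13/3)·R3: [0, 0, 0, 0]
The echelon form has 3 nonzero rows, and every pivot lies in the first 3 columns, so rank(M) = rank([M|b]) = 3.
The system is consistent.
rank = 3 = number of unknowns, so the solution is unique.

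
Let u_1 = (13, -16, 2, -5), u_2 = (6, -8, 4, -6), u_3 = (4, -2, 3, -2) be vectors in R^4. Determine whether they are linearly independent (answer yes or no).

Form the matrix with these vectors as rows and row reduce.
R2 ← R2 − (6/13)·R1: [0, -8/13, 40/13, -48/13]
R3 ← R3 − (4/13)·R1: [0, 38/13, 31/13, -6/13]
R3 ← R3 + (19/4)·R2: [0, 0, 17, -18]
3 nonzero rows, so the 3 vectors span a space of dimension 3.
Since 3 = 3, the vectors are linearly independent.

yes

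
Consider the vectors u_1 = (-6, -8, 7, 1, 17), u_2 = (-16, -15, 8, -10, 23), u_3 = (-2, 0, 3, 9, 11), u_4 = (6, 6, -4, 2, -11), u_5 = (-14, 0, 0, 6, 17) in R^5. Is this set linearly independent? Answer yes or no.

Form the matrix with these vectors as rows and row reduce.
R2 ← R2 − (8/3)·R1: [0, 19/3, -32/3, -38/3, -67/3]
R3 ← R3 − (1/3)·R1: [0, 8/3, 2/3, 26/3, 16/3]
R4 ← R4 + R1: [0, -2, 3, 3, 6]
R5 ← R5 − (7/3)·R1: [0, 56/3, -49/3, 11/3, -68/3]
R3 ← R3 − (8/19)·R2: [0, 0, 98/19, 14, 280/19]
R4 ← R4 + (6/19)·R2: [0, 0, -7/19, -1, -20/19]
R5 ← R5 − (56/19)·R2: [0, 0, 287/19, 41, 820/19]
R4 ← R4 + (1/14)·R3: [0, 0, 0, 0, 0]
R5 ← R5 − (41/14)·R3: [0, 0, 0, 0, 0]
3 nonzero rows, so the 5 vectors span a space of dimension 3.
Since 3 < 5, the vectors are linearly dependent.

no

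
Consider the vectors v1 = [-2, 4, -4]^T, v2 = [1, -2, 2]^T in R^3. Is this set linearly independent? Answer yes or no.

Form the matrix with these vectors as rows and row reduce.
R2 ← R2 + (1/2)·R1: [0, 0, 0]
1 nonzero row, so the 2 vectors span a space of dimension 1.
Since 1 < 2, the vectors are linearly dependent.

no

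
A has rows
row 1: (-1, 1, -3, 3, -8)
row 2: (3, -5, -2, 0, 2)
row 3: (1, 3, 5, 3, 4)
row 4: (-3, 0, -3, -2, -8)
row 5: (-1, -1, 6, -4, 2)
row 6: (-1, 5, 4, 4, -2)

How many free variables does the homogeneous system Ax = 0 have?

1

Row reduce to echelon form.
R2 ← R2 + (3)·R1: [0, -2, -11, 9, -22]
R3 ← R3 + R1: [0, 4, 2, 6, -4]
R4 ← R4 − (3)·R1: [0, -3, 6, -11, 16]
R5 ← R5 − R1: [0, -2, 9, -7, 10]
R6 ← R6 − R1: [0, 4, 7, 1, 6]
R3 ← R3 + (2)·R2: [0, 0, -20, 24, -48]
R4 ← R4 − (3/2)·R2: [0, 0, 45/2, -49/2, 49]
R5 ← R5 − R2: [0, 0, 20, -16, 32]
R6 ← R6 + (2)·R2: [0, 0, -15, 19, -38]
R4 ← R4 + (9/8)·R3: [0, 0, 0, 5/2, -5]
R5 ← R5 + R3: [0, 0, 0, 8, -16]
R6 ← R6 − (3/4)·R3: [0, 0, 0, 1, -2]
R5 ← R5 − (16/5)·R4: [0, 0, 0, 0, 0]
R6 ← R6 − (2/5)·R4: [0, 0, 0, 0, 0]
4 nonzero rows, so rank(A) = 4.
A has 5 columns; by rank–nullity, nullity = 5 − 4 = 1.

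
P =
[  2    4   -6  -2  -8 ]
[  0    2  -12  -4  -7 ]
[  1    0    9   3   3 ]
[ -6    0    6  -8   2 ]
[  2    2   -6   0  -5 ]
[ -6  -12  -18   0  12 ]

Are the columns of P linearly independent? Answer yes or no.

Row reduce P to echelon form.
R3 ← R3 − (1/2)·R1: [0, -2, 12, 4, 7]
R4 ← R4 + (3)·R1: [0, 12, -12, -14, -22]
R5 ← R5 − R1: [0, -2, 0, 2, 3]
R6 ← R6 + (3)·R1: [0, 0, -36, -6, -12]
R3 ← R3 + R2: [0, 0, 0, 0, 0]
R4 ← R4 − (6)·R2: [0, 0, 60, 10, 20]
R5 ← R5 + R2: [0, 0, -12, -2, -4]
Swap R3 ↔ R4
R5 ← R5 + (1/5)·R3: [0, 0, 0, 0, 0]
R6 ← R6 + (3/5)·R3: [0, 0, 0, 0, 0]
3 pivots among 5 columns.
Only 3 < 5 pivot columns, so the columns are linearly dependent.

no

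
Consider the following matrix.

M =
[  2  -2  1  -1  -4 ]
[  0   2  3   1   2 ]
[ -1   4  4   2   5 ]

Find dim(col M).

2

Row reduce to echelon form.
R3 ← R3 + (1/2)·R1: [0, 3, 9/2, 3/2, 3]
R3 ← R3 − (3/2)·R2: [0, 0, 0, 0, 0]
Echelon form has 2 nonzero rows, so rank(M) = 2.
The column space has dimension equal to the rank: 2.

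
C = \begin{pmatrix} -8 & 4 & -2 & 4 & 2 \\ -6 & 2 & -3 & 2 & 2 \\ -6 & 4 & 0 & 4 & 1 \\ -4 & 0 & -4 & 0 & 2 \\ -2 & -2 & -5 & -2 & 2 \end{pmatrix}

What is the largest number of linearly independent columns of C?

2

Row reduce to echelon form.
R2 ← R2 − (3/4)·R1: [0, -1, -3/2, -1, 1/2]
R3 ← R3 − (3/4)·R1: [0, 1, 3/2, 1, -1/2]
R4 ← R4 − (1/2)·R1: [0, -2, -3, -2, 1]
R5 ← R5 − (1/4)·R1: [0, -3, -9/2, -3, 3/2]
R3 ← R3 + R2: [0, 0, 0, 0, 0]
R4 ← R4 − (2)·R2: [0, 0, 0, 0, 0]
R5 ← R5 − (3)·R2: [0, 0, 0, 0, 0]
Echelon form has 2 nonzero rows, so rank(C) = 2.
The rank gives the maximum number of linearly independent columns: 2.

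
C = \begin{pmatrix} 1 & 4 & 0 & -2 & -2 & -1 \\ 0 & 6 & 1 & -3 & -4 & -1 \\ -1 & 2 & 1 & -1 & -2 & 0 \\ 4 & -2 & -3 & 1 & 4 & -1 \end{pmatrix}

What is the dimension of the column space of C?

Row reduce to echelon form.
R3 ← R3 + R1: [0, 6, 1, -3, -4, -1]
R4 ← R4 − (4)·R1: [0, -18, -3, 9, 12, 3]
R3 ← R3 − R2: [0, 0, 0, 0, 0, 0]
R4 ← R4 + (3)·R2: [0, 0, 0, 0, 0, 0]
Echelon form has 2 nonzero rows, so rank(C) = 2.
The column space has dimension equal to the rank: 2.

2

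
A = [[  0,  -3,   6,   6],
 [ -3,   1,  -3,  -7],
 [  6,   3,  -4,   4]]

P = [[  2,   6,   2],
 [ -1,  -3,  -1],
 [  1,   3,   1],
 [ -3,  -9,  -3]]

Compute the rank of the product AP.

1

First compute AP:
[[ -9, -27,  -9],
 [ 11,  33,  11],
 [ -7, -21,  -7]]
Now row reduce the product.
R2 ← R2 + (11/9)·R1: [0, 0, 0]
R3 ← R3 − (7/9)·R1: [0, 0, 0]
1 nonzero row, so rank(AP) = 1.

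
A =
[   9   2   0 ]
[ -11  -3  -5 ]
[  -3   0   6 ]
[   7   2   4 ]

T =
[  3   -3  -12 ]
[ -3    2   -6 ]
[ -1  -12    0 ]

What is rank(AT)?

2

First compute AT:
[[ 21, -23, -120],
 [-19,  87, 150],
 [-15, -63,  36],
 [ 11, -65, -96]]
Now row reduce the product.
R2 ← R2 + (19/21)·R1: [0, 1390/21, 290/7]
R3 ← R3 + (5/7)·R1: [0, -556/7, -348/7]
R4 ← R4 − (11/21)·R1: [0, -1112/21, -232/7]
R3 ← R3 + (6/5)·R2: [0, 0, 0]
R4 ← R4 + (4/5)·R2: [0, 0, 0]
2 nonzero rows, so rank(AT) = 2.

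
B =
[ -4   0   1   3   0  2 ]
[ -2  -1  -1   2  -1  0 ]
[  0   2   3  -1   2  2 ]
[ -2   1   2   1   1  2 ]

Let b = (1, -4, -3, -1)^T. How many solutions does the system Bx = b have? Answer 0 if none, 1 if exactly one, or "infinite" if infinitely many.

Row reduce the augmented matrix [B | b].
R2 ← R2 − (1/2)·R1: [0, -1, -3/2, 1/2, -1, -1, -9/2]
R4 ← R4 − (1/2)·R1: [0, 1, 3/2, -1/2, 1, 1, -3/2]
R3 ← R3 + (2)·R2: [0, 0, 0, 0, 0, 0, -12]
R4 ← R4 + R2: [0, 0, 0, 0, 0, 0, -6]
R4 ← R4 − (1/2)·R3: [0, 0, 0, 0, 0, 0, 0]
The echelon form has 3 nonzero rows; the last pivot sits in the augmented column, so rank(B) = 2 but rank([B|b]) = 3.
Since the ranks differ, the system is inconsistent.
It has no solutions.

0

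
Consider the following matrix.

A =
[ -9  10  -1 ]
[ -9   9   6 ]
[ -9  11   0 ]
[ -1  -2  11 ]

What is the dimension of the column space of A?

Row reduce to echelon form.
R2 ← R2 − R1: [0, -1, 7]
R3 ← R3 − R1: [0, 1, 1]
R4 ← R4 − (1/9)·R1: [0, -28/9, 100/9]
R3 ← R3 + R2: [0, 0, 8]
R4 ← R4 − (28/9)·R2: [0, 0, -32/3]
R4 ← R4 + (4/3)·R3: [0, 0, 0]
Echelon form has 3 nonzero rows, so rank(A) = 3.
The column space has dimension equal to the rank: 3.

3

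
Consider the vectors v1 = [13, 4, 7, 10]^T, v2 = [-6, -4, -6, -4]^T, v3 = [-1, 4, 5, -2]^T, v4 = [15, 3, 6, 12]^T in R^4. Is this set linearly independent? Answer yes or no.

Form the matrix with these vectors as rows and row reduce.
R2 ← R2 + (6/13)·R1: [0, -28/13, -36/13, 8/13]
R3 ← R3 + (1/13)·R1: [0, 56/13, 72/13, -16/13]
R4 ← R4 − (15/13)·R1: [0, -21/13, -27/13, 6/13]
R3 ← R3 + (2)·R2: [0, 0, 0, 0]
R4 ← R4 − (3/4)·R2: [0, 0, 0, 0]
2 nonzero rows, so the 4 vectors span a space of dimension 2.
Since 2 < 4, the vectors are linearly dependent.

no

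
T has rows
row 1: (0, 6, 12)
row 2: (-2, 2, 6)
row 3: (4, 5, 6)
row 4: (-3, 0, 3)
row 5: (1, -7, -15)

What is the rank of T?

Row reduce to echelon form.
Swap R1 ↔ R2
R3 ← R3 + (2)·R1: [0, 9, 18]
R4 ← R4 − (3/2)·R1: [0, -3, -6]
R5 ← R5 + (1/2)·R1: [0, -6, -12]
R3 ← R3 − (3/2)·R2: [0, 0, 0]
R4 ← R4 + (1/2)·R2: [0, 0, 0]
R5 ← R5 + R2: [0, 0, 0]
Echelon form has 2 nonzero rows, so rank(T) = 2.

2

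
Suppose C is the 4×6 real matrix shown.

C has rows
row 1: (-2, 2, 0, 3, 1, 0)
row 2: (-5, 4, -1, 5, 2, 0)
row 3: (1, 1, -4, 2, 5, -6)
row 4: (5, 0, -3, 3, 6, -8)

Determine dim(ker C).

3

Row reduce to echelon form.
R2 ← R2 − (5/2)·R1: [0, -1, -1, -5/2, -1/2, 0]
R3 ← R3 + (1/2)·R1: [0, 2, -4, 7/2, 11/2, -6]
R4 ← R4 + (5/2)·R1: [0, 5, -3, 21/2, 17/2, -8]
R3 ← R3 + (2)·R2: [0, 0, -6, -3/2, 9/2, -6]
R4 ← R4 + (5)·R2: [0, 0, -8, -2, 6, -8]
R4 ← R4 − (4/3)·R3: [0, 0, 0, 0, 0, 0]
3 nonzero rows, so rank(C) = 3.
C has 6 columns; by rank–nullity, nullity = 6 − 3 = 3.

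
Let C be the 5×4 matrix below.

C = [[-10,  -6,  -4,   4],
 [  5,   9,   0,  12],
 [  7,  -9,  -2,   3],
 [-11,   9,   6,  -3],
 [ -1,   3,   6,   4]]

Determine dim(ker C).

0

Row reduce to echelon form.
R2 ← R2 + (1/2)·R1: [0, 6, -2, 14]
R3 ← R3 + (7/10)·R1: [0, -66/5, -24/5, 29/5]
R4 ← R4 − (11/10)·R1: [0, 78/5, 52/5, -37/5]
R5 ← R5 − (1/10)·R1: [0, 18/5, 32/5, 18/5]
R3 ← R3 + (11/5)·R2: [0, 0, -46/5, 183/5]
R4 ← R4 − (13/5)·R2: [0, 0, 78/5, -219/5]
R5 ← R5 − (3/5)·R2: [0, 0, 38/5, -24/5]
R4 ← R4 + (39/23)·R3: [0, 0, 0, 420/23]
R5 ← R5 + (19/23)·R3: [0, 0, 0, 585/23]
R5 ← R5 − (39/28)·R4: [0, 0, 0, 0]
4 nonzero rows, so rank(C) = 4.
C has 4 columns; by rank–nullity, nullity = 4 − 4 = 0.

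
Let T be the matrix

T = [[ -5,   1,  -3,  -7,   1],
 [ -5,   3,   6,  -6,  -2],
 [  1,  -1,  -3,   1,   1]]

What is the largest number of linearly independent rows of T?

2

Row reduce to echelon form.
R2 ← R2 − R1: [0, 2, 9, 1, -3]
R3 ← R3 + (1/5)·R1: [0, -4/5, -18/5, -2/5, 6/5]
R3 ← R3 + (2/5)·R2: [0, 0, 0, 0, 0]
Echelon form has 2 nonzero rows, so rank(T) = 2.
The rank gives the maximum number of linearly independent rows: 2.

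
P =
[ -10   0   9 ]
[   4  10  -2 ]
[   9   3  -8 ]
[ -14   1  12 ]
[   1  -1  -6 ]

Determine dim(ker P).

0

Row reduce to echelon form.
R2 ← R2 + (2/5)·R1: [0, 10, 8/5]
R3 ← R3 + (9/10)·R1: [0, 3, 1/10]
R4 ← R4 − (7/5)·R1: [0, 1, -3/5]
R5 ← R5 + (1/10)·R1: [0, -1, -51/10]
R3 ← R3 − (3/10)·R2: [0, 0, -19/50]
R4 ← R4 − (1/10)·R2: [0, 0, -19/25]
R5 ← R5 + (1/10)·R2: [0, 0, -247/50]
R4 ← R4 − (2)·R3: [0, 0, 0]
R5 ← R5 − (13)·R3: [0, 0, 0]
3 nonzero rows, so rank(P) = 3.
P has 3 columns; by rank–nullity, nullity = 3 − 3 = 0.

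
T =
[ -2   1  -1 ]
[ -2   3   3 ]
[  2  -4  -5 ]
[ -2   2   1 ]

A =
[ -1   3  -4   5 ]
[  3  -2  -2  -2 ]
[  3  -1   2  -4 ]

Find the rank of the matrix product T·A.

First compute TA:
[[  2,  -7,   4,  -8],
 [ 20, -15,   8, -28],
 [-29,  19, -10,  38],
 [ 11, -11,   6, -18]]
Now row reduce the product.
R2 ← R2 − (10)·R1: [0, 55, -32, 52]
R3 ← R3 + (29/2)·R1: [0, -165/2, 48, -78]
R4 ← R4 − (11/2)·R1: [0, 55/2, -16, 26]
R3 ← R3 + (3/2)·R2: [0, 0, 0, 0]
R4 ← R4 − (1/2)·R2: [0, 0, 0, 0]
2 nonzero rows, so rank(TA) = 2.

2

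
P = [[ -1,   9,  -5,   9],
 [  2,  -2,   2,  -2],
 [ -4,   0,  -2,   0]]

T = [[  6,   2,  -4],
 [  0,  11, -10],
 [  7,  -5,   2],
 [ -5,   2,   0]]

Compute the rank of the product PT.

First compute PT:
[[-86, 140, -96],
 [ 36, -32,  16],
 [-38,   2,  12]]
Now row reduce the product.
R2 ← R2 + (18/43)·R1: [0, 1144/43, -1040/43]
R3 ← R3 − (19/43)·R1: [0, -2574/43, 2340/43]
R3 ← R3 + (9/4)·R2: [0, 0, 0]
2 nonzero rows, so rank(PT) = 2.

2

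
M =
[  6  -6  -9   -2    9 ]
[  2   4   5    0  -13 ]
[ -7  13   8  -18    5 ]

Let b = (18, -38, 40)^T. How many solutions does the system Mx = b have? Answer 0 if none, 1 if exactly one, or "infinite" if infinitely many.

Row reduce the augmented matrix [M | b].
R2 ← R2 − (1/3)·R1: [0, 6, 8, 2/3, -16, -44]
R3 ← R3 + (7/6)·R1: [0, 6, -5/2, -61/3, 31/2, 61]
R3 ← R3 − R2: [0, 0, -21/2, -21, 63/2, 105]
The echelon form has 3 nonzero rows, and every pivot lies in the first 5 columns, so rank(M) = rank([M|b]) = 3.
The system is consistent.
rank = 3 < 5 unknowns, so there are infinitely many solutions.

infinite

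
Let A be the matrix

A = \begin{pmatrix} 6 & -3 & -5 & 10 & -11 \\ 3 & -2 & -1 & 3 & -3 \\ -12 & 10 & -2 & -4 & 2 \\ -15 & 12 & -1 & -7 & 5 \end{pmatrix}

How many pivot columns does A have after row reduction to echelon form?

2

Row reduce to echelon form.
R2 ← R2 − (1/2)·R1: [0, -1/2, 3/2, -2, 5/2]
R3 ← R3 + (2)·R1: [0, 4, -12, 16, -20]
R4 ← R4 + (5/2)·R1: [0, 9/2, -27/2, 18, -45/2]
R3 ← R3 + (8)·R2: [0, 0, 0, 0, 0]
R4 ← R4 + (9)·R2: [0, 0, 0, 0, 0]
Echelon form has 2 nonzero rows, so rank(A) = 2.
Each nonzero row contributes one pivot column: 2 pivot columns.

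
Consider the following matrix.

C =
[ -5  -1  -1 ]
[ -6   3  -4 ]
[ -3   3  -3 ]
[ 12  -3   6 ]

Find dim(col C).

Row reduce to echelon form.
R2 ← R2 − (6/5)·R1: [0, 21/5, -14/5]
R3 ← R3 − (3/5)·R1: [0, 18/5, -12/5]
R4 ← R4 + (12/5)·R1: [0, -27/5, 18/5]
R3 ← R3 − (6/7)·R2: [0, 0, 0]
R4 ← R4 + (9/7)·R2: [0, 0, 0]
Echelon form has 2 nonzero rows, so rank(C) = 2.
The column space has dimension equal to the rank: 2.

2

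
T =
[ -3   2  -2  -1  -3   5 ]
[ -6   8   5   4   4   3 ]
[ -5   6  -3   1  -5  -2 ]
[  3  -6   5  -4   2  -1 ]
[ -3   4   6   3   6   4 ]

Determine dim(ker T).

1

Row reduce to echelon form.
R2 ← R2 − (2)·R1: [0, 4, 9, 6, 10, -7]
R3 ← R3 − (5/3)·R1: [0, 8/3, 1/3, 8/3, 0, -31/3]
R4 ← R4 + R1: [0, -4, 3, -5, -1, 4]
R5 ← R5 − R1: [0, 2, 8, 4, 9, -1]
R3 ← R3 − (2/3)·R2: [0, 0, -17/3, -4/3, -20/3, -17/3]
R4 ← R4 + R2: [0, 0, 12, 1, 9, -3]
R5 ← R5 − (1/2)·R2: [0, 0, 7/2, 1, 4, 5/2]
R4 ← R4 + (36/17)·R3: [0, 0, 0, -31/17, -87/17, -15]
R5 ← R5 + (21/34)·R3: [0, 0, 0, 3/17, -2/17, -1]
R5 ← R5 + (3/31)·R4: [0, 0, 0, 0, -19/31, -76/31]
5 nonzero rows, so rank(T) = 5.
T has 6 columns; by rank–nullity, nullity = 6 − 5 = 1.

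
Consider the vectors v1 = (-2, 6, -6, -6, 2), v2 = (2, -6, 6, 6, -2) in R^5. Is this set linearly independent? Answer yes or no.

no

Form the matrix with these vectors as rows and row reduce.
R2 ← R2 + R1: [0, 0, 0, 0, 0]
1 nonzero row, so the 2 vectors span a space of dimension 1.
Since 1 < 2, the vectors are linearly dependent.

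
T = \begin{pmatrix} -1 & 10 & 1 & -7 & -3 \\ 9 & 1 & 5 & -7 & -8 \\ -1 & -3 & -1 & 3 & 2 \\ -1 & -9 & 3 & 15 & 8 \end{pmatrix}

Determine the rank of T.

Row reduce to echelon form.
R2 ← R2 + (9)·R1: [0, 91, 14, -70, -35]
R3 ← R3 − R1: [0, -13, -2, 10, 5]
R4 ← R4 − R1: [0, -19, 2, 22, 11]
R3 ← R3 + (1/7)·R2: [0, 0, 0, 0, 0]
R4 ← R4 + (19/91)·R2: [0, 0, 64/13, 96/13, 48/13]
Swap R3 ↔ R4
Echelon form has 3 nonzero rows, so rank(T) = 3.

3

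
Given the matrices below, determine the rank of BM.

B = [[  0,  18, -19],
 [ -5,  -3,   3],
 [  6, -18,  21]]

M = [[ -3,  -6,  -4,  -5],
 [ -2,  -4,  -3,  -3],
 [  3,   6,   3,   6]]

2

First compute BM:
[[-93, -186, -111, -168],
 [ 30,  60,  38,  52],
 [ 81, 162,  93, 150]]
Now row reduce the product.
R2 ← R2 + (10/31)·R1: [0, 0, 68/31, -68/31]
R3 ← R3 + (27/31)·R1: [0, 0, -114/31, 114/31]
R3 ← R3 + (57/34)·R2: [0, 0, 0, 0]
2 nonzero rows, so rank(BM) = 2.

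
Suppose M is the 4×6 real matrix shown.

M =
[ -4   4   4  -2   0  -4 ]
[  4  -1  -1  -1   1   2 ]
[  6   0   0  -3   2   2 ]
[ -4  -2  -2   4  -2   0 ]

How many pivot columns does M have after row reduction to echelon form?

Row reduce to echelon form.
R2 ← R2 + R1: [0, 3, 3, -3, 1, -2]
R3 ← R3 + (3/2)·R1: [0, 6, 6, -6, 2, -4]
R4 ← R4 − R1: [0, -6, -6, 6, -2, 4]
R3 ← R3 − (2)·R2: [0, 0, 0, 0, 0, 0]
R4 ← R4 + (2)·R2: [0, 0, 0, 0, 0, 0]
Echelon form has 2 nonzero rows, so rank(M) = 2.
Each nonzero row contributes one pivot column: 2 pivot columns.

2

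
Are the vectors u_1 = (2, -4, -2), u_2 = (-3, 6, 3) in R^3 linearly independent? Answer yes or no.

Form the matrix with these vectors as rows and row reduce.
R2 ← R2 + (3/2)·R1: [0, 0, 0]
1 nonzero row, so the 2 vectors span a space of dimension 1.
Since 1 < 2, the vectors are linearly dependent.

no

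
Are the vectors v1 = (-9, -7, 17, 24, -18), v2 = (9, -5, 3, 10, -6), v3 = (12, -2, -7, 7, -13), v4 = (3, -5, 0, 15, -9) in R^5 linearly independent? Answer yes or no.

yes

Form the matrix with these vectors as rows and row reduce.
R2 ← R2 + R1: [0, -12, 20, 34, -24]
R3 ← R3 + (4/3)·R1: [0, -34/3, 47/3, 39, -37]
R4 ← R4 + (1/3)·R1: [0, -22/3, 17/3, 23, -15]
R3 ← R3 − (17/18)·R2: [0, 0, -29/9, 62/9, -43/3]
R4 ← R4 − (11/18)·R2: [0, 0, -59/9, 20/9, -1/3]
R4 ← R4 − (59/29)·R3: [0, 0, 0, -342/29, 836/29]
4 nonzero rows, so the 4 vectors span a space of dimension 4.
Since 4 = 4, the vectors are linearly independent.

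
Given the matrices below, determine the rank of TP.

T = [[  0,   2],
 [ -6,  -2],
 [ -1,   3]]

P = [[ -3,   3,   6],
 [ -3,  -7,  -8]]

2

First compute TP:
[[ -6, -14, -16],
 [ 24,  -4, -20],
 [ -6, -24, -30]]
Now row reduce the product.
R2 ← R2 + (4)·R1: [0, -60, -84]
R3 ← R3 − R1: [0, -10, -14]
R3 ← R3 − (1/6)·R2: [0, 0, 0]
2 nonzero rows, so rank(TP) = 2.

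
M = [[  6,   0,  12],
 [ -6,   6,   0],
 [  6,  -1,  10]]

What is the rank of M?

2

Row reduce to echelon form.
R2 ← R2 + R1: [0, 6, 12]
R3 ← R3 − R1: [0, -1, -2]
R3 ← R3 + (1/6)·R2: [0, 0, 0]
Echelon form has 2 nonzero rows, so rank(M) = 2.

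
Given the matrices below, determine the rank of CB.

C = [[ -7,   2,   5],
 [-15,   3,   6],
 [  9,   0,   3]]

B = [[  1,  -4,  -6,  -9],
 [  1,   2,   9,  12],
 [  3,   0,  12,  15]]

First compute CB:
[[ 10,  32, 120, 162],
 [  6,  66, 189, 261],
 [ 18, -36, -18, -36]]
Now row reduce the product.
R2 ← R2 − (3/5)·R1: [0, 234/5, 117, 819/5]
R3 ← R3 − (9/5)·R1: [0, -468/5, -234, -1638/5]
R3 ← R3 + (2)·R2: [0, 0, 0, 0]
2 nonzero rows, so rank(CB) = 2.

2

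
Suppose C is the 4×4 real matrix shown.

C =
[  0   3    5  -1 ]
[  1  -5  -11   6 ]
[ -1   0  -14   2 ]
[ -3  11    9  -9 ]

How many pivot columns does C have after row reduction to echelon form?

4

Row reduce to echelon form.
Swap R1 ↔ R2
R3 ← R3 + R1: [0, -5, -25, 8]
R4 ← R4 + (3)·R1: [0, -4, -24, 9]
R3 ← R3 + (5/3)·R2: [0, 0, -50/3, 19/3]
R4 ← R4 + (4/3)·R2: [0, 0, -52/3, 23/3]
R4 ← R4 − (26/25)·R3: [0, 0, 0, 27/25]
Echelon form has 4 nonzero rows, so rank(C) = 4.
Each nonzero row contributes one pivot column: 4 pivot columns.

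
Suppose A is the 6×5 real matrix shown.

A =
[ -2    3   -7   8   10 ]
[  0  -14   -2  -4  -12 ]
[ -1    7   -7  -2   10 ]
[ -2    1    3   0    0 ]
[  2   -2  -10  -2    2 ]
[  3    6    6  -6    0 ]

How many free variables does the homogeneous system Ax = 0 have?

0

Row reduce to echelon form.
R3 ← R3 − (1/2)·R1: [0, 11/2, -7/2, -6, 5]
R4 ← R4 − R1: [0, -2, 10, -8, -10]
R5 ← R5 + R1: [0, 1, -17, 6, 12]
R6 ← R6 + (3/2)·R1: [0, 21/2, -9/2, 6, 15]
R3 ← R3 + (11/28)·R2: [0, 0, -30/7, -53/7, 2/7]
R4 ← R4 − (1/7)·R2: [0, 0, 72/7, -52/7, -58/7]
R5 ← R5 + (1/14)·R2: [0, 0, -120/7, 40/7, 78/7]
R6 ← R6 + (3/4)·R2: [0, 0, -6, 3, 6]
R4 ← R4 + (12/5)·R3: [0, 0, 0, -128/5, -38/5]
R5 ← R5 − (4)·R3: [0, 0, 0, 36, 10]
R6 ← R6 − (7/5)·R3: [0, 0, 0, 68/5, 28/5]
R5 ← R5 + (45/32)·R4: [0, 0, 0, 0, -11/16]
R6 ← R6 + (17/32)·R4: [0, 0, 0, 0, 25/16]
R6 ← R6 + (25/11)·R5: [0, 0, 0, 0, 0]
5 nonzero rows, so rank(A) = 5.
A has 5 columns; by rank–nullity, nullity = 5 − 5 = 0.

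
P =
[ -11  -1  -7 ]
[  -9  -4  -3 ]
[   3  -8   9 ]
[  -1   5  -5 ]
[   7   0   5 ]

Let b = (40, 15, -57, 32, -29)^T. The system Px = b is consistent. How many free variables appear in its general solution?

Row reduce the augmented matrix [P | b].
R2 ← R2 − (9/11)·R1: [0, -35/11, 30/11, -195/11]
R3 ← R3 + (3/11)·R1: [0, -91/11, 78/11, -507/11]
R4 ← R4 − (1/11)·R1: [0, 56/11, -48/11, 312/11]
R5 ← R5 + (7/11)·R1: [0, -7/11, 6/11, -39/11]
R3 ← R3 − (13/5)·R2: [0, 0, 0, 0]
R4 ← R4 + (8/5)·R2: [0, 0, 0, 0]
R5 ← R5 − (1/5)·R2: [0, 0, 0, 0]
The echelon form has 2 nonzero rows, and every pivot lies in the first 3 columns, so rank(P) = rank([P|b]) = 2.
The system is consistent.
Free variables = (unknowns) − (rank) = 3 − 2 = 1.

1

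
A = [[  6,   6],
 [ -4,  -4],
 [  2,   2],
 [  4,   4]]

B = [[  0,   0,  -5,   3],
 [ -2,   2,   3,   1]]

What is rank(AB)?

1

First compute AB:
[[-12,  12, -12,  24],
 [  8,  -8,   8, -16],
 [ -4,   4,  -4,   8],
 [ -8,   8,  -8,  16]]
Now row reduce the product.
R2 ← R2 + (2/3)·R1: [0, 0, 0, 0]
R3 ← R3 − (1/3)·R1: [0, 0, 0, 0]
R4 ← R4 − (2/3)·R1: [0, 0, 0, 0]
1 nonzero row, so rank(AB) = 1.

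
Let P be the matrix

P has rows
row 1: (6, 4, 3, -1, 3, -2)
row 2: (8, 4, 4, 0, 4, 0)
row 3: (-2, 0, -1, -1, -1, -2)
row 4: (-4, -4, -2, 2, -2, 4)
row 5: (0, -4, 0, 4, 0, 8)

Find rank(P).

Row reduce to echelon form.
R2 ← R2 − (4/3)·R1: [0, -4/3, 0, 4/3, 0, 8/3]
R3 ← R3 + (1/3)·R1: [0, 4/3, 0, -4/3, 0, -8/3]
R4 ← R4 + (2/3)·R1: [0, -4/3, 0, 4/3, 0, 8/3]
R3 ← R3 + R2: [0, 0, 0, 0, 0, 0]
R4 ← R4 − R2: [0, 0, 0, 0, 0, 0]
R5 ← R5 − (3)·R2: [0, 0, 0, 0, 0, 0]
Echelon form has 2 nonzero rows, so rank(P) = 2.

2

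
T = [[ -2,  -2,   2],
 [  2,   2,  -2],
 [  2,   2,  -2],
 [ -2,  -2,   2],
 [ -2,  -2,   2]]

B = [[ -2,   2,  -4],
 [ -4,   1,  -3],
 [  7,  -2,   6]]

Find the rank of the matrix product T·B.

1

First compute TB:
[[ 26, -10,  26],
 [-26,  10, -26],
 [-26,  10, -26],
 [ 26, -10,  26],
 [ 26, -10,  26]]
Now row reduce the product.
R2 ← R2 + R1: [0, 0, 0]
R3 ← R3 + R1: [0, 0, 0]
R4 ← R4 − R1: [0, 0, 0]
R5 ← R5 − R1: [0, 0, 0]
1 nonzero row, so rank(TB) = 1.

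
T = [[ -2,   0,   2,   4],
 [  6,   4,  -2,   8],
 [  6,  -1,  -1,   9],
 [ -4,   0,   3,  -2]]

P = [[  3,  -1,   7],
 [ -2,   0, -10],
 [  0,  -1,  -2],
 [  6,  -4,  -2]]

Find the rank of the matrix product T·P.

3

First compute TP:
[[ 18, -16, -26],
 [ 58, -36, -10],
 [ 74, -41,  36],
 [-24,   9, -30]]
Now row reduce the product.
R2 ← R2 − (29/9)·R1: [0, 140/9, 664/9]
R3 ← R3 − (37/9)·R1: [0, 223/9, 1286/9]
R4 ← R4 + (4/3)·R1: [0, -37/3, -194/3]
R3 ← R3 − (223/140)·R2: [0, 0, 888/35]
R4 ← R4 + (111/140)·R2: [0, 0, -216/35]
R4 ← R4 + (9/37)·R3: [0, 0, 0]
3 nonzero rows, so rank(TP) = 3.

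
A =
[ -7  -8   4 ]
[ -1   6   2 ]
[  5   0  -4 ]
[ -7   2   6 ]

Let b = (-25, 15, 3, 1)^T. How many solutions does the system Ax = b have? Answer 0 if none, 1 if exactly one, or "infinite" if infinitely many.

infinite

Row reduce the augmented matrix [A | b].
R2 ← R2 − (1/7)·R1: [0, 50/7, 10/7, 130/7]
R3 ← R3 + (5/7)·R1: [0, -40/7, -8/7, -104/7]
R4 ← R4 − R1: [0, 10, 2, 26]
R3 ← R3 + (4/5)·R2: [0, 0, 0, 0]
R4 ← R4 − (7/5)·R2: [0, 0, 0, 0]
The echelon form has 2 nonzero rows, and every pivot lies in the first 3 columns, so rank(A) = rank([A|b]) = 2.
The system is consistent.
rank = 2 < 3 unknowns, so there are infinitely many solutions.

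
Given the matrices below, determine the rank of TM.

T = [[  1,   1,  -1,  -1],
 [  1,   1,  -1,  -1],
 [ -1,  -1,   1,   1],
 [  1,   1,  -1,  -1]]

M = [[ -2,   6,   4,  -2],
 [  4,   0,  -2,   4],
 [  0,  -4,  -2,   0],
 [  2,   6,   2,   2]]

First compute TM:
[[  0,   4,   2,   0],
 [  0,   4,   2,   0],
 [  0,  -4,  -2,   0],
 [  0,   4,   2,   0]]
Now row reduce the product.
R2 ← R2 − R1: [0, 0, 0, 0]
R3 ← R3 + R1: [0, 0, 0, 0]
R4 ← R4 − R1: [0, 0, 0, 0]
1 nonzero row, so rank(TM) = 1.

1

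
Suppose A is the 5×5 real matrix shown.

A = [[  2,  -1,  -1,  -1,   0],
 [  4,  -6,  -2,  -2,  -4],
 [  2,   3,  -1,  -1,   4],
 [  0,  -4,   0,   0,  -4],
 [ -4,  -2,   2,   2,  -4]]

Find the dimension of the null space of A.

3

Row reduce to echelon form.
R2 ← R2 − (2)·R1: [0, -4, 0, 0, -4]
R3 ← R3 − R1: [0, 4, 0, 0, 4]
R5 ← R5 + (2)·R1: [0, -4, 0, 0, -4]
R3 ← R3 + R2: [0, 0, 0, 0, 0]
R4 ← R4 − R2: [0, 0, 0, 0, 0]
R5 ← R5 − R2: [0, 0, 0, 0, 0]
2 nonzero rows, so rank(A) = 2.
A has 5 columns; by rank–nullity, nullity = 5 − 2 = 3.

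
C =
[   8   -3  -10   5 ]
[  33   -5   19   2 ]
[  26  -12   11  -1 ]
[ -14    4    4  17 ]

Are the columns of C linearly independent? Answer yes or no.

yes

Row reduce C to echelon form.
R2 ← R2 − (33/8)·R1: [0, 59/8, 241/4, -149/8]
R3 ← R3 − (13/4)·R1: [0, -9/4, 87/2, -69/4]
R4 ← R4 + (7/4)·R1: [0, -5/4, -27/2, 103/4]
R3 ← R3 + (18/59)·R2: [0, 0, 3651/59, -1353/59]
R4 ← R4 + (10/59)·R2: [0, 0, -194/59, 1333/59]
R4 ← R4 + (194/3651)·R3: [0, 0, 0, 26013/1217]
4 pivots among 4 columns.
Every column is a pivot column, so the columns are linearly independent.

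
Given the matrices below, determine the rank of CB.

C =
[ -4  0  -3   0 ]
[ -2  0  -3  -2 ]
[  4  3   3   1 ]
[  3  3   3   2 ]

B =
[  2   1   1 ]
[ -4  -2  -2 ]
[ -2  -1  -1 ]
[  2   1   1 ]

First compute CB:
[[ -2,  -1,  -1],
 [ -2,  -1,  -1],
 [ -8,  -4,  -4],
 [ -8,  -4,  -4]]
Now row reduce the product.
R2 ← R2 − R1: [0, 0, 0]
R3 ← R3 − (4)·R1: [0, 0, 0]
R4 ← R4 − (4)·R1: [0, 0, 0]
1 nonzero row, so rank(CB) = 1.

1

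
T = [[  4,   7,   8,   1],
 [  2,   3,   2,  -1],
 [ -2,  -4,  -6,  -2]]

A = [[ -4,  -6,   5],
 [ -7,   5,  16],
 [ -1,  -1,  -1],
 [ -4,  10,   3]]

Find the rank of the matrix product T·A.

First compute TA:
[[-77,  13, 127],
 [-27,  -9,  53],
 [ 50, -22, -74]]
Now row reduce the product.
R2 ← R2 − (27/77)·R1: [0, -1044/77, 652/77]
R3 ← R3 + (50/77)·R1: [0, -1044/77, 652/77]
R3 ← R3 − R2: [0, 0, 0]
2 nonzero rows, so rank(TA) = 2.

2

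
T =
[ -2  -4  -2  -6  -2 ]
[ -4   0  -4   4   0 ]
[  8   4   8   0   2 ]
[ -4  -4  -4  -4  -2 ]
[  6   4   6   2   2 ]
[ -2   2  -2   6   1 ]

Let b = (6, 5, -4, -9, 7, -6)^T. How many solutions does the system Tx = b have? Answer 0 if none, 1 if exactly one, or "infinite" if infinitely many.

Row reduce the augmented matrix [T | b].
R2 ← R2 − (2)·R1: [0, 8, 0, 16, 4, -7]
R3 ← R3 + (4)·R1: [0, -12, 0, -24, -6, 20]
R4 ← R4 − (2)·R1: [0, 4, 0, 8, 2, -21]
R5 ← R5 + (3)·R1: [0, -8, 0, -16, -4, 25]
R6 ← R6 − R1: [0, 6, 0, 12, 3, -12]
R3 ← R3 + (3/2)·R2: [0, 0, 0, 0, 0, 19/2]
R4 ← R4 − (1/2)·R2: [0, 0, 0, 0, 0, -35/2]
R5 ← R5 + R2: [0, 0, 0, 0, 0, 18]
R6 ← R6 − (3/4)·R2: [0, 0, 0, 0, 0, -27/4]
R4 ← R4 + (35/19)·R3: [0, 0, 0, 0, 0, 0]
R5 ← R5 − (36/19)·R3: [0, 0, 0, 0, 0, 0]
R6 ← R6 + (27/38)·R3: [0, 0, 0, 0, 0, 0]
The echelon form has 3 nonzero rows; the last pivot sits in the augmented column, so rank(T) = 2 but rank([T|b]) = 3.
Since the ranks differ, the system is inconsistent.
It has no solutions.

0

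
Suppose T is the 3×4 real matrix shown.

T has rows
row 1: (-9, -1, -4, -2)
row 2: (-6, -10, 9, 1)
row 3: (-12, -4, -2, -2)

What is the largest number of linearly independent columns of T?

Row reduce to echelon form.
R2 ← R2 − (2/3)·R1: [0, -28/3, 35/3, 7/3]
R3 ← R3 − (4/3)·R1: [0, -8/3, 10/3, 2/3]
R3 ← R3 − (2/7)·R2: [0, 0, 0, 0]
Echelon form has 2 nonzero rows, so rank(T) = 2.
The rank gives the maximum number of linearly independent columns: 2.

2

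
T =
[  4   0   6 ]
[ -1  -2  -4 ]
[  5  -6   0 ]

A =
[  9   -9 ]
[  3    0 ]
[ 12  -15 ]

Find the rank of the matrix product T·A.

2

First compute TA:
[[108, -126],
 [-63,  69],
 [ 27, -45]]
Now row reduce the product.
R2 ← R2 + (7/12)·R1: [0, -9/2]
R3 ← R3 − (1/4)·R1: [0, -27/2]
R3 ← R3 − (3)·R2: [0, 0]
2 nonzero rows, so rank(TA) = 2.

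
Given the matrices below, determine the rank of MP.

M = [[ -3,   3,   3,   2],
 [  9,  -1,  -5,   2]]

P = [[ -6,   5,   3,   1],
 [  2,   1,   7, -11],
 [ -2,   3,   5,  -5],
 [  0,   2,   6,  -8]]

First compute MP:
[[ 18,   1,  39, -67],
 [-46,  33,   7,  29]]
Now row reduce the product.
R2 ← R2 + (23/9)·R1: [0, 320/9, 320/3, -1280/9]
2 nonzero rows, so rank(MP) = 2.

2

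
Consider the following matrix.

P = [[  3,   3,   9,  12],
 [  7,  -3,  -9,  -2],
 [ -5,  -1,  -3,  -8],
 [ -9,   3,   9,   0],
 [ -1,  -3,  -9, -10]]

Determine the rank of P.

2

Row reduce to echelon form.
R2 ← R2 − (7/3)·R1: [0, -10, -30, -30]
R3 ← R3 + (5/3)·R1: [0, 4, 12, 12]
R4 ← R4 + (3)·R1: [0, 12, 36, 36]
R5 ← R5 + (1/3)·R1: [0, -2, -6, -6]
R3 ← R3 + (2/5)·R2: [0, 0, 0, 0]
R4 ← R4 + (6/5)·R2: [0, 0, 0, 0]
R5 ← R5 − (1/5)·R2: [0, 0, 0, 0]
Echelon form has 2 nonzero rows, so rank(P) = 2.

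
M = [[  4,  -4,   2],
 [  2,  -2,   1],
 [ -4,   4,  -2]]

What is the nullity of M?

Row reduce to echelon form.
R2 ← R2 − (1/2)·R1: [0, 0, 0]
R3 ← R3 + R1: [0, 0, 0]
1 nonzero row, so rank(M) = 1.
M has 3 columns; by rank–nullity, nullity = 3 − 1 = 2.

2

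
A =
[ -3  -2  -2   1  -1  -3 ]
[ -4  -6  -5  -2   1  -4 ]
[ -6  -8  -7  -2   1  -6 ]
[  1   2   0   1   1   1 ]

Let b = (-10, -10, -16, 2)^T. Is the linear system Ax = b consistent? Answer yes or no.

yes

Row reduce the augmented matrix [A | b].
R2 ← R2 − (4/3)·R1: [0, -10/3, -7/3, -10/3, 7/3, 0, 10/3]
R3 ← R3 − (2)·R1: [0, -4, -3, -4, 3, 0, 4]
R4 ← R4 + (1/3)·R1: [0, 4/3, -2/3, 4/3, 2/3, 0, -4/3]
R3 ← R3 − (6/5)·R2: [0, 0, -1/5, 0, 1/5, 0, 0]
R4 ← R4 + (2/5)·R2: [0, 0, -8/5, 0, 8/5, 0, 0]
R4 ← R4 − (8)·R3: [0, 0, 0, 0, 0, 0, 0]
The echelon form has 3 nonzero rows, and every pivot lies in the first 6 columns, so rank(A) = rank([A|b]) = 3.
The system is consistent.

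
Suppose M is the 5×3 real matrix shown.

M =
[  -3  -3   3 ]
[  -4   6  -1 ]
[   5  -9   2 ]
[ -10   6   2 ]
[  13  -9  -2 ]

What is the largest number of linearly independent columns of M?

2

Row reduce to echelon form.
R2 ← R2 − (4/3)·R1: [0, 10, -5]
R3 ← R3 + (5/3)·R1: [0, -14, 7]
R4 ← R4 − (10/3)·R1: [0, 16, -8]
R5 ← R5 + (13/3)·R1: [0, -22, 11]
R3 ← R3 + (7/5)·R2: [0, 0, 0]
R4 ← R4 − (8/5)·R2: [0, 0, 0]
R5 ← R5 + (11/5)·R2: [0, 0, 0]
Echelon form has 2 nonzero rows, so rank(M) = 2.
The rank gives the maximum number of linearly independent columns: 2.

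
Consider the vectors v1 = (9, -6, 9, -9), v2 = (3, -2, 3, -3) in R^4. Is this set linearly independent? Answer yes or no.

Form the matrix with these vectors as rows and row reduce.
R2 ← R2 − (1/3)·R1: [0, 0, 0, 0]
1 nonzero row, so the 2 vectors span a space of dimension 1.
Since 1 < 2, the vectors are linearly dependent.

no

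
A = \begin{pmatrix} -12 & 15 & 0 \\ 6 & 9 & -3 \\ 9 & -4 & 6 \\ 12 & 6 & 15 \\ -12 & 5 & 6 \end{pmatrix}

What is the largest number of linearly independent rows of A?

Row reduce to echelon form.
R2 ← R2 + (1/2)·R1: [0, 33/2, -3]
R3 ← R3 + (3/4)·R1: [0, 29/4, 6]
R4 ← R4 + R1: [0, 21, 15]
R5 ← R5 − R1: [0, -10, 6]
R3 ← R3 − (29/66)·R2: [0, 0, 161/22]
R4 ← R4 − (14/11)·R2: [0, 0, 207/11]
R5 ← R5 + (20/33)·R2: [0, 0, 46/11]
R4 ← R4 − (18/7)·R3: [0, 0, 0]
R5 ← R5 − (4/7)·R3: [0, 0, 0]
Echelon form has 3 nonzero rows, so rank(A) = 3.
The rank gives the maximum number of linearly independent rows: 3.

3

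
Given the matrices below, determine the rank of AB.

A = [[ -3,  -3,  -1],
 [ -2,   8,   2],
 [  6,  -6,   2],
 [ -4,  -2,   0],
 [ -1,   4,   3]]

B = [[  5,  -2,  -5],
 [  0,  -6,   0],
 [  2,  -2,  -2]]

2

First compute AB:
[[-17,  26,  17],
 [ -6, -48,   6],
 [ 34,  20, -34],
 [-20,  20,  20],
 [  1, -28,  -1]]
Now row reduce the product.
R2 ← R2 − (6/17)·R1: [0, -972/17, 0]
R3 ← R3 + (2)·R1: [0, 72, 0]
R4 ← R4 − (20/17)·R1: [0, -180/17, 0]
R5 ← R5 + (1/17)·R1: [0, -450/17, 0]
R3 ← R3 + (34/27)·R2: [0, 0, 0]
R4 ← R4 − (5/27)·R2: [0, 0, 0]
R5 ← R5 − (25/54)·R2: [0, 0, 0]
2 nonzero rows, so rank(AB) = 2.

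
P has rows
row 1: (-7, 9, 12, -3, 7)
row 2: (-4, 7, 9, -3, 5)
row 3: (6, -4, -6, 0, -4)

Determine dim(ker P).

Row reduce to echelon form.
R2 ← R2 − (4/7)·R1: [0, 13/7, 15/7, -9/7, 1]
R3 ← R3 + (6/7)·R1: [0, 26/7, 30/7, -18/7, 2]
R3 ← R3 − (2)·R2: [0, 0, 0, 0, 0]
2 nonzero rows, so rank(P) = 2.
P has 5 columns; by rank–nullity, nullity = 5 − 2 = 3.

3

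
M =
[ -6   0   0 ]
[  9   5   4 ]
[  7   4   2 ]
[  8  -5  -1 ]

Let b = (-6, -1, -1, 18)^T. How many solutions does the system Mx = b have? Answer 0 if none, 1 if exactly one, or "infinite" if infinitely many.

Row reduce the augmented matrix [M | b].
R2 ← R2 + (3/2)·R1: [0, 5, 4, -10]
R3 ← R3 + (7/6)·R1: [0, 4, 2, -8]
R4 ← R4 + (4/3)·R1: [0, -5, -1, 10]
R3 ← R3 − (4/5)·R2: [0, 0, -6/5, 0]
R4 ← R4 + R2: [0, 0, 3, 0]
R4 ← R4 + (5/2)·R3: [0, 0, 0, 0]
The echelon form has 3 nonzero rows, and every pivot lies in the first 3 columns, so rank(M) = rank([M|b]) = 3.
The system is consistent.
rank = 3 = number of unknowns, so the solution is unique.

1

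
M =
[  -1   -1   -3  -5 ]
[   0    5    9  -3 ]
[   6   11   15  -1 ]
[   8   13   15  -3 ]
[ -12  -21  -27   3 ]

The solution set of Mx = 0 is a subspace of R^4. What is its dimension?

0

Row reduce to echelon form.
R3 ← R3 + (6)·R1: [0, 5, -3, -31]
R4 ← R4 + (8)·R1: [0, 5, -9, -43]
R5 ← R5 − (12)·R1: [0, -9, 9, 63]
R3 ← R3 − R2: [0, 0, -12, -28]
R4 ← R4 − R2: [0, 0, -18, -40]
R5 ← R5 + (9/5)·R2: [0, 0, 126/5, 288/5]
R4 ← R4 − (3/2)·R3: [0, 0, 0, 2]
R5 ← R5 + (21/10)·R3: [0, 0, 0, -6/5]
R5 ← R5 + (3/5)·R4: [0, 0, 0, 0]
4 nonzero rows, so rank(M) = 4.
M has 4 columns; by rank–nullity, nullity = 4 − 4 = 0.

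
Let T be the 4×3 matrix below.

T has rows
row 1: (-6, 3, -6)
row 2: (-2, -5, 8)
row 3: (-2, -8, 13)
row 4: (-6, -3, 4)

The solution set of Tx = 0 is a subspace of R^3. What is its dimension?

1

Row reduce to echelon form.
R2 ← R2 − (1/3)·R1: [0, -6, 10]
R3 ← R3 − (1/3)·R1: [0, -9, 15]
R4 ← R4 − R1: [0, -6, 10]
R3 ← R3 − (3/2)·R2: [0, 0, 0]
R4 ← R4 − R2: [0, 0, 0]
2 nonzero rows, so rank(T) = 2.
T has 3 columns; by rank–nullity, nullity = 3 − 2 = 1.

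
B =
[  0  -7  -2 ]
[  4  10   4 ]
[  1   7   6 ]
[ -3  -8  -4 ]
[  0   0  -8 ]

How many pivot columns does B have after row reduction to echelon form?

3

Row reduce to echelon form.
Swap R1 ↔ R2
R3 ← R3 − (1/4)·R1: [0, 9/2, 5]
R4 ← R4 + (3/4)·R1: [0, -1/2, -1]
R3 ← R3 + (9/14)·R2: [0, 0, 26/7]
R4 ← R4 − (1/14)·R2: [0, 0, -6/7]
R4 ← R4 + (3/13)·R3: [0, 0, 0]
R5 ← R5 + (28/13)·R3: [0, 0, 0]
Echelon form has 3 nonzero rows, so rank(B) = 3.
Each nonzero row contributes one pivot column: 3 pivot columns.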